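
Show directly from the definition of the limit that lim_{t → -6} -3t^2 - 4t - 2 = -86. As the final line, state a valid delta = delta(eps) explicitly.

Let eps > 0. We want delta > 0 such that 0 < |t + 6| < delta implies |(-3t^2 - 4t - 2) + 86| < eps.
(-3t^2 - 4t - 2) + 86 = -3t^2 - 4t + 84 = (t + 6)(-3t + 14).
So |(-3t^2 - 4t - 2) + 86| = |t + 6|·|-3t + 14|.
Assume first that |t + 6| < 2, so |t| < 8. Then |-3t + 14| ≤ 3·8 + 14 = 38.
Hence |(-3t^2 - 4t - 2) + 86| ≤ 38|t + 6| < eps provided |t + 6| < eps/38.
Take delta = min(2, eps/38). Then 0 < |t + 6| < delta gives both |t + 6| < 2 and |t + 6| < eps/38, so |(-3t^2 - 4t - 2) + 86| < eps.

delta = min(2, eps/38)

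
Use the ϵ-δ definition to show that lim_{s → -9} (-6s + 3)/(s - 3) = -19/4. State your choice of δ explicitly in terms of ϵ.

δ = min(6, (24/5)ϵ)

Let ϵ > 0. We want δ > 0 with 0 < |s + 9| < δ ⇒ |(-6s + 3)/(s - 3) + 19/4| < ϵ.
Combining over a common denominator, (-6s + 3)/(s - 3) + 19/4 = [(-6s + 3)·(-12) − 57·(s - 3)] / [(-12)·(s - 3)] = 15(s + 9) / ((-12)(s - 3)).
So |(-6s + 3)/(s - 3) + 19/4| = 15|s + 9| / (12·|s − 3|).
Restrict δ ≤ 6. Then |s + 9| < 6 gives |s − 3| = |(s + 9) + (-12)| ≥ 12 − 6 = 6.
Hence |(-6s + 3)/(s - 3) + 19/4| < 15|s + 9|/(12·6) = (5/24)|s + 9|, which is < ϵ once |s + 9| < (24/5)ϵ.
Take δ = min(6, (24/5)ϵ). Then 0 < |s + 9| < δ forces both bounds, so |(-6s + 3)/(s - 3) + 19/4| < ϵ.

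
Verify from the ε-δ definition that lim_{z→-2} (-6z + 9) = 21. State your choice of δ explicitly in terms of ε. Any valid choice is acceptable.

Let ε > 0. We need δ > 0 so that 0 < |z + 2| < δ implies |(-6z + 9) − 21| < ε.
|(-6z + 9) − 21| = |-6z - 12| = 6|z + 2|.
So 6|z + 2| < ε exactly when |z + 2| < ε/6.
Choosing δ = ε/6 gives |(-6z + 9) − 21| = 6|z + 2| < ε whenever |z + 2| < δ.

δ = ε/6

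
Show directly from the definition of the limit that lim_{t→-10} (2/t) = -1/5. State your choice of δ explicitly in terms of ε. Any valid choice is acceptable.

δ = min(5, 25ε)

Suppose ε > 0. We seek δ > 0 such that 0 < |t + 10| < δ implies |2/t + 1/5| < ε.
|2/t + 1/5| = 2·|-10 − t|/(10·|t|) = 2|t + 10|/(10|t|).
Require δ ≤ 5 so that |t| > 10 − 5 = 5, hence 10|t| > 50.
Then |2/t + 1/5| < 2|t + 10|/50, which is < ε when |t + 10| < 25ε.
Take δ = min(5, 25ε). Then 0 < |t + 10| < δ gives both |t + 10| < 5 and |t + 10| < 25ε, so |2/t + 1/5| < ε.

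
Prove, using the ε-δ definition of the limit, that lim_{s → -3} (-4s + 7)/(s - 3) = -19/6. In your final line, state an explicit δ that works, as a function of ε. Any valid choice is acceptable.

δ = min(3, (18/5)ε)

Suppose ε > 0. We want δ > 0 with 0 < |s + 3| < δ ⇒ |(-4s + 7)/(s - 3) + 19/6| < ε.
Combining over a common denominator, (-4s + 7)/(s - 3) + 19/6 = [(-4s + 7)·(-6) − 19·(s - 3)] / [(-6)·(s - 3)] = 5(s + 3) / ((-6)(s - 3)).
So |(-4s + 7)/(s - 3) + 19/6| = 5|s + 3| / (6·|s − 3|).
Require δ ≤ 3, so |s − 3| ≥ |-6| − |s + 3| > 6 − 3 = 3.
Hence |(-4s + 7)/(s - 3) + 19/6| < 5|s + 3|/(6·3) = (5/18)|s + 3|, which is < ε once |s + 3| < (18/5)ε.
Take δ = min(3, (18/5)ε). Then 0 < |s + 3| < δ forces both bounds, so |(-4s + 7)/(s - 3) + 19/6| < ε.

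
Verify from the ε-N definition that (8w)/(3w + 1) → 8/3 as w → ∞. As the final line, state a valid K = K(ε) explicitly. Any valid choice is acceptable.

Suppose ε > 0. We seek K > 0 such that w > K implies |(8w)/(3w + 1) − (8/3)| < ε.
(8w)/(3w + 1) − (8/3) = (3(8w) − 8(3w + 1)) / (3(3w + 1)) = -8/(3(3w + 1)).
For w > 0 we have 3w + 1 > 3w, so |(8w)/(3w + 1) − (8/3)| = 8/(3(3w + 1)) < 8/(3·3w) = (8/9)/w.
Thus |(8w)/(3w + 1) − (8/3)| < ε whenever w > (8/9)/ε.
Take K = (8/9)/ε. If w > K then |(8w)/(3w + 1) − (8/3)| < (8/9)/w < ε.

K = (8/9)/ε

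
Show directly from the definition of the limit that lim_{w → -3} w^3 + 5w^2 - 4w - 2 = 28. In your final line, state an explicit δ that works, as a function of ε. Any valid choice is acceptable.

δ = min(2, ε/45)

Suppose ε > 0. We want δ > 0 such that 0 < |w + 3| < δ implies |(w^3 + 5w^2 - 4w - 2) − 28| < ε.
(w^3 + 5w^2 - 4w - 2) − 28 = w^3 + 5w^2 - 4w - 30 = (w + 3)(w^2 + 2w - 10).
So |(w^3 + 5w^2 - 4w - 2) − 28| = |w + 3|·|w^2 + 2w - 10|.
Require δ ≤ 2. Then |w + 3| < 2 gives |w| < 5, and by the triangle inequality |w^2 + 2w - 10| ≤ 5^2 + 2·5 + 10 = 45.
Hence |(w^3 + 5w^2 - 4w - 2) − 28| ≤ 45|w + 3| < ε provided |w + 3| < ε/45.
Choosing δ = min(2, ε/45) ensures both conditions, hence |(w^3 + 5w^2 - 4w - 2) − 28| < ε.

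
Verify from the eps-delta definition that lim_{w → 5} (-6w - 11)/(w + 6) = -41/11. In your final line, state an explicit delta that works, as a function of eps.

delta = min(11/2, (121/50)eps)

Fix eps > 0. We want delta > 0 with 0 < |w − 5| < delta ⇒ |(-6w - 11)/(w + 6) + 41/11| < eps.
Combining over a common denominator, (-6w - 11)/(w + 6) + 41/11 = [(-6w - 11)·11 − (-41)·(w + 6)] / [11·(w + 6)] = -25(w − 5) / (11(w + 6)).
So |(-6w - 11)/(w + 6) + 41/11| = 25|w − 5| / (11·|w + 6|).
Require delta ≤ 11/2, so |w + 6| ≥ |11| − |w − 5| > 11 − 11/2 = 11/2.
Hence |(-6w - 11)/(w + 6) + 41/11| < 25|w − 5|/(11·(11/2)) = (50/121)|w − 5|, which is < eps once |w − 5| < (121/50)eps.
Take delta = min(11/2, (121/50)eps). Then 0 < |w − 5| < delta forces both bounds, so |(-6w - 11)/(w + 6) + 41/11| < eps.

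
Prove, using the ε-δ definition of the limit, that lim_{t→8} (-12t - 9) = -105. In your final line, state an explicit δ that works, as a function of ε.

δ = ε/12

Suppose ε > 0. We need δ > 0 so that 0 < |t − 8| < δ implies |(-12t - 9) + 105| < ε.
|(-12t - 9) + 105| = |-12t + 96| = 12|t − 8|.
Thus it suffices that |t − 8| < ε/12.
Choosing δ = ε/12 gives |(-12t - 9) + 105| = 12|t − 8| < ε whenever |t − 8| < δ.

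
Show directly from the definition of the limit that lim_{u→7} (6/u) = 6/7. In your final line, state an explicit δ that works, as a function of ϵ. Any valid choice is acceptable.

δ = min(7/2, (49/12)ϵ)

Fix ϵ > 0. We seek δ > 0 such that 0 < |u − 7| < δ implies |6/u − (6/7)| < ϵ.
|6/u − (6/7)| = 6·|7 − u|/(7·|u|) = 6|u − 7|/(7|u|).
Restrict δ ≤ 7/2. Then |u − 7| < 7/2 gives |u| > 7/2, so 7|u| > 49/2.
Then |6/u − (6/7)| < 6|u − 7|/(49/2), which is < ϵ when |u − 7| < (49/12)ϵ.
Take δ = min(7/2, (49/12)ϵ). Then 0 < |u − 7| < δ gives both |u − 7| < 7/2 and |u − 7| < (49/12)ϵ, so |6/u − (6/7)| < ϵ.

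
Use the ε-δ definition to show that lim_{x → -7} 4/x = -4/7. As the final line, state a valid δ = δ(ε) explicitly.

δ = min(7/2, (49/8)ε)

Fix ε > 0. We seek δ > 0 such that 0 < |x + 7| < δ implies |4/x + 4/7| < ε.
|4/x + 4/7| = 4·|-7 − x|/(7·|x|) = 4|x + 7|/(7|x|).
Require δ ≤ 7/2 so that |x| > 7 − 7/2 = 7/2, hence 7|x| > 49/2.
Then |4/x + 4/7| < 4|x + 7|/(49/2), which is < ε when |x + 7| < (49/8)ε.
Take δ = min(7/2, (49/8)ε). Then 0 < |x + 7| < δ gives both |x + 7| < 7/2 and |x + 7| < (49/8)ε, so |4/x + 4/7| < ε.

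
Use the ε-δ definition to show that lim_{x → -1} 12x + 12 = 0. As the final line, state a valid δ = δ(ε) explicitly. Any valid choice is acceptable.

δ = ε/12

Suppose ε > 0. We need δ > 0 so that 0 < |x + 1| < δ implies |(12x + 12)| < ε.
Since (12x + 12) = 12(x + 1), we have |(12x + 12)| = 12|x + 1|.
So 12|x + 1| < ε exactly when |x + 1| < ε/12.
Take δ = ε/12. If 0 < |x + 1| < δ then |(12x + 12)| = 12|x + 1| < 12·(ε/12) = ε.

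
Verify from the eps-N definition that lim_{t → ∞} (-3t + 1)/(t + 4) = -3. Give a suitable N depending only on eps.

Suppose eps > 0. We seek N > 0 such that t > N implies |(-3t + 1)/(t + 4) + 3| < eps.
(-3t + 1)/(t + 4) + 3 = ((-3t + 1) − (-3)(t + 4)) / ((t + 4)) = 13/((t + 4)).
For t > 0 we have t + 4 > t, so |(-3t + 1)/(t + 4) + 3| = 13/((t + 4)) < 13/(t) = 13/t.
Thus |(-3t + 1)/(t + 4) + 3| < eps whenever t > 13/eps.
Take N = 13/eps. If t > N then |(-3t + 1)/(t + 4) + 3| < 13/t < eps.

N = 13/eps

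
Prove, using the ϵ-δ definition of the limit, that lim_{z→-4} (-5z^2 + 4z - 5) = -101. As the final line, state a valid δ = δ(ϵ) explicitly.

δ = min(1, ϵ/49)

Let ϵ > 0. We want δ > 0 such that 0 < |z + 4| < δ implies |(-5z^2 + 4z - 5) + 101| < ϵ.
(-5z^2 + 4z - 5) + 101 = -5z^2 + 4z + 96 = (z + 4)(-5z + 24).
So |(-5z^2 + 4z - 5) + 101| = |z + 4|·|-5z + 24|.
Assume first that |z + 4| < 1, so |z| < 5. Then |-5z + 24| ≤ 5·5 + 24 = 49.
Hence |(-5z^2 + 4z - 5) + 101| ≤ 49|z + 4| < ϵ provided |z + 4| < ϵ/49.
Take δ = min(1, ϵ/49). Then 0 < |z + 4| < δ gives both |z + 4| < 1 and |z + 4| < ϵ/49, so |(-5z^2 + 4z - 5) + 101| < ϵ.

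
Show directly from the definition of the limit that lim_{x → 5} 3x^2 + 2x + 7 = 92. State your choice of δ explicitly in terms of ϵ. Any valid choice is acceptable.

Fix ϵ > 0. We want δ > 0 such that 0 < |x − 5| < δ implies |(3x^2 + 2x + 7) − 92| < ϵ.
(3x^2 + 2x + 7) − 92 = 3x^2 + 2x - 85 = (x − 5)(3x + 17).
So |(3x^2 + 2x + 7) − 92| = |x − 5|·|3x + 17|.
Assume first that |x − 5| < 1, so |x| < 6. Then |3x + 17| ≤ 3·6 + 17 = 35.
Hence |(3x^2 + 2x + 7) − 92| ≤ 35|x − 5| < ϵ provided |x − 5| < ϵ/35.
Choosing δ = min(1, ϵ/35) ensures both conditions, hence |(3x^2 + 2x + 7) − 92| < ϵ.

δ = min(1, ϵ/35)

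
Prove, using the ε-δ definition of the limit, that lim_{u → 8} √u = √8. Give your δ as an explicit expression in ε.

Fix ε > 0. We want δ > 0 such that 0 < |u − 8| < δ implies |√u − √8| < ε.
Rationalise: √u − √8 = (u − 8)/(√u + √8), so |√u − √8| = |u − 8|/(√u + √8).
Restrict δ ≤ 8 so that |u − 8| < 8 forces u > 0, and then √u + √8 > √8.
Hence |√u − √8| < |u − 8|/√8, which is < ε once |u − 8| < √8·ε.
Take δ = min(8, √8·ε). If 0 < |u − 8| < δ then u > 0 and |√u − √8| < |u − 8|/√8 < ε.

δ = min(8, √8·ε)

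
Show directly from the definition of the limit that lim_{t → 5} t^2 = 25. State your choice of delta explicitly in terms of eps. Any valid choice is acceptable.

Fix eps > 0. We seek delta > 0 with 0 < |t − 5| < delta ⇒ |t^2 − 25| < eps.
Factor: t^2 − 25 = (t − 5)(t + 5), so |t^2 − 25| = |t − 5|·|t + 5|.
Impose delta ≤ 1 so that |t| < 6; then |t + 5| ≤ 11.
Hence |t^2 − 25| ≤ 11|t − 5|, which is < eps once |t − 5| < eps/11.
Take delta = min(1, eps/11). If 0 < |t − 5| < delta then both bounds hold and |t^2 − 25| ≤ 11|t − 5| < 11·(eps/11) = eps.

delta = min(1, eps/11)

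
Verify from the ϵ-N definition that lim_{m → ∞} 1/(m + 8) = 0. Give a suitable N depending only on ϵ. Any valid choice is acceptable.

Fix ϵ > 0. For m ≥ 1, |1/(m + 8) − 0| = 1/(m + 8) ≤ 1/m.
We need 1/m < ϵ, i.e. m > 1/ϵ.
Take N = 1/ϵ. If m > N then |1/(m + 8)| ≤ 1/m < ϵ.

N = 1/ϵ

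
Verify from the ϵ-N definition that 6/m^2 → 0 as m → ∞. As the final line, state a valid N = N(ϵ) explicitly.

N = (6/ϵ)^{1/2}

Suppose ϵ > 0. For m ≥ 1, |6/m^2 − 0| = 6/m^2.
6/m^2 < ϵ ⇔ m^2 > 6/ϵ ⇔ m > (6/ϵ)^{1/2}.
Take N = (6/ϵ)^{1/2}. Then m > N implies 6/m^2 < ϵ.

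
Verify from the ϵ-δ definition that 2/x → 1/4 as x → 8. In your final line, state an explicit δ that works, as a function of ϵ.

δ = min(4, 16ϵ)

Suppose ϵ > 0. We seek δ > 0 such that 0 < |x − 8| < δ implies |2/x − (1/4)| < ϵ.
|2/x − (1/4)| = 2·|8 − x|/(8·|x|) = 2|x − 8|/(8|x|).
Require δ ≤ 4 so that |x| > 8 − 4 = 4, hence 8|x| > 32.
Then |2/x − (1/4)| < 2|x − 8|/32, which is < ϵ when |x − 8| < 16ϵ.
Take δ = min(4, 16ϵ). Then 0 < |x − 8| < δ gives both |x − 8| < 4 and |x − 8| < 16ϵ, so |2/x − (1/4)| < ϵ.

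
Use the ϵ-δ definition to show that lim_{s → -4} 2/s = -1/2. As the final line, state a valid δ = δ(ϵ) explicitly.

Suppose ϵ > 0. We seek δ > 0 such that 0 < |s + 4| < δ implies |2/s + 1/2| < ϵ.
|2/s + 1/2| = 2·|-4 − s|/(4·|s|) = 2|s + 4|/(4|s|).
Require δ ≤ 2 so that |s| > 4 − 2 = 2, hence 4|s| > 8.
Then |2/s + 1/2| < 2|s + 4|/8, which is < ϵ when |s + 4| < 4ϵ.
Take δ = min(2, 4ϵ). Then 0 < |s + 4| < δ gives both |s + 4| < 2 and |s + 4| < 4ϵ, so |2/s + 1/2| < ϵ.

δ = min(2, 4ϵ)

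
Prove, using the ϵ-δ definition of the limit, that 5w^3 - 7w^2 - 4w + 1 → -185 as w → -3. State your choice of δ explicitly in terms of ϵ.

δ = min(1, ϵ/230)

Suppose ϵ > 0. We want δ > 0 such that 0 < |w + 3| < δ implies |(5w^3 - 7w^2 - 4w + 1) + 185| < ϵ.
(5w^3 - 7w^2 - 4w + 1) + 185 = 5w^3 - 7w^2 - 4w + 186 = (w + 3)(5w^2 - 22w + 62).
So |(5w^3 - 7w^2 - 4w + 1) + 185| = |w + 3|·|5w^2 - 22w + 62|.
Require δ ≤ 1. Then |w + 3| < 1 gives |w| < 4, and by the triangle inequality |5w^2 - 22w + 62| ≤ 5·4^2 + 22·4 + 62 = 230.
Hence |(5w^3 - 7w^2 - 4w + 1) + 185| ≤ 230|w + 3| < ϵ provided |w + 3| < ϵ/230.
Choosing δ = min(1, ϵ/230) ensures both conditions, hence |(5w^3 - 7w^2 - 4w + 1) + 185| < ϵ.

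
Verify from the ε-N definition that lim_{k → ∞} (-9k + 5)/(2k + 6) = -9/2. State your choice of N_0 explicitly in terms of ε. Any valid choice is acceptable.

Let ε > 0 be given. For k ≥ 1, |(-9k + 5)/(2k + 6) + 9/2| = |64|/(2(2k + 6)) = 64/(2(2k + 6)).
Since 2k + 6 ≥ 2k for k ≥ 1, this is ≤ 64/(2·2k) = 16/k.
So |(-9k + 5)/(2k + 6) + 9/2| < ε whenever k > 16/ε.
Take N_0 = 16/ε. If k > N_0 then |(-9k + 5)/(2k + 6) + 9/2| ≤ 16/k < ε.

N_0 = 16/ε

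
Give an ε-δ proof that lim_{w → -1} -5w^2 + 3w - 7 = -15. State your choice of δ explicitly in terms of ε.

Fix ε > 0. We want δ > 0 such that 0 < |w + 1| < δ implies |(-5w^2 + 3w - 7) + 15| < ε.
(-5w^2 + 3w - 7) + 15 = -5w^2 + 3w + 8 = (w + 1)(-5w + 8).
So |(-5w^2 + 3w - 7) + 15| = |w + 1|·|-5w + 8|.
Require δ ≤ 2. Then |w + 1| < 2 gives |w| < 3, and by the triangle inequality |-5w + 8| ≤ 5·3 + 8 = 23.
Hence |(-5w^2 + 3w - 7) + 15| ≤ 23|w + 1| < ε provided |w + 1| < ε/23.
Take δ = min(2, ε/23). Then 0 < |w + 1| < δ gives both |w + 1| < 2 and |w + 1| < ε/23, so |(-5w^2 + 3w - 7) + 15| < ε.

δ = min(2, ε/23)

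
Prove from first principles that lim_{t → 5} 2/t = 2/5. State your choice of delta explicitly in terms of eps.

delta = min(5/2, (25/4)eps)

Fix eps > 0. We seek delta > 0 such that 0 < |t − 5| < delta implies |2/t − (2/5)| < eps.
|2/t − (2/5)| = 2·|5 − t|/(5·|t|) = 2|t − 5|/(5|t|).
Restrict delta ≤ 5/2. Then |t − 5| < 5/2 gives |t| > 5/2, so 5|t| > 25/2.
Then |2/t − (2/5)| < 2|t − 5|/(25/2), which is < eps when |t − 5| < (25/4)eps.
Take delta = min(5/2, (25/4)eps). Then 0 < |t − 5| < delta gives both |t − 5| < 5/2 and |t − 5| < (25/4)eps, so |2/t − (2/5)| < eps.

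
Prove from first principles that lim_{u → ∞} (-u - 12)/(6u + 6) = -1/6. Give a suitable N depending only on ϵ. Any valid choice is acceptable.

N = (11/6)/ϵ

Fix ϵ > 0. We seek N > 0 such that u > N implies |(-u - 12)/(6u + 6) + 1/6| < ϵ.
(-u - 12)/(6u + 6) + 1/6 = (6(-u - 12) − (-1)(6u + 6)) / (6(6u + 6)) = -66/(6(6u + 6)).
For u > 0 we have 6u + 6 > 6u, so |(-u - 12)/(6u + 6) + 1/6| = 66/(6(6u + 6)) < 66/(6·6u) = (11/6)/u.
Thus |(-u - 12)/(6u + 6) + 1/6| < ϵ whenever u > (11/6)/ϵ.
Take N = (11/6)/ϵ. If u > N then |(-u - 12)/(6u + 6) + 1/6| < (11/6)/u < ϵ.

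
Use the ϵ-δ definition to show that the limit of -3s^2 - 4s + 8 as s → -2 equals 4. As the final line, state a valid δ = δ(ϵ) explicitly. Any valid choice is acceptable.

Let ϵ > 0 be given. We want δ > 0 such that 0 < |s + 2| < δ implies |(-3s^2 - 4s + 8) − 4| < ϵ.
(-3s^2 - 4s + 8) − 4 = -3s^2 - 4s + 4 = (s + 2)(-3s + 2).
So |(-3s^2 - 4s + 8) − 4| = |s + 2|·|-3s + 2|.
Assume first that |s + 2| < 2, so |s| < 4. Then |-3s + 2| ≤ 3·4 + 2 = 14.
Hence |(-3s^2 - 4s + 8) − 4| ≤ 14|s + 2| < ϵ provided |s + 2| < ϵ/14.
Take δ = min(2, ϵ/14). Then 0 < |s + 2| < δ gives both |s + 2| < 2 and |s + 2| < ϵ/14, so |(-3s^2 - 4s + 8) − 4| < ϵ.

δ = min(2, ϵ/14)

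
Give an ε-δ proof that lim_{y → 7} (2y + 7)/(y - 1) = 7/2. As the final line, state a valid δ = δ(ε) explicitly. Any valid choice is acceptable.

Suppose ε > 0. We want δ > 0 with 0 < |y − 7| < δ ⇒ |(2y + 7)/(y - 1) − (7/2)| < ε.
Combining over a common denominator, (2y + 7)/(y - 1) − (7/2) = [(2y + 7)·6 − 21·(y - 1)] / [6·(y - 1)] = -9(y − 7) / (6(y - 1)).
So |(2y + 7)/(y - 1) − (7/2)| = 9|y − 7| / (6·|y − 1|).
Restrict δ ≤ 3. Then |y − 7| < 3 gives |y − 1| = |(y − 7) + 6| ≥ 6 − 3 = 3.
Hence |(2y + 7)/(y - 1) − (7/2)| < 9|y − 7|/(6·3) = (1/2)|y − 7|, which is < ε once |y − 7| < 2ε.
Take δ = min(3, 2ε). Then 0 < |y − 7| < δ forces both bounds, so |(2y + 7)/(y - 1) − (7/2)| < ε.

δ = min(3, 2ε)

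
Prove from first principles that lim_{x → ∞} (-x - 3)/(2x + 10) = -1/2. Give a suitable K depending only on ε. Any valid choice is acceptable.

Fix ε > 0. We seek K > 0 such that x > K implies |(-x - 3)/(2x + 10) + 1/2| < ε.
(-x - 3)/(2x + 10) + 1/2 = (2(-x - 3) − (-1)(2x + 10)) / (2(2x + 10)) = 4/(2(2x + 10)).
For x > 0 we have 2x + 10 > 2x, so |(-x - 3)/(2x + 10) + 1/2| = 4/(2(2x + 10)) < 4/(2·2x) = 1/x.
Thus |(-x - 3)/(2x + 10) + 1/2| < ε whenever x > 1/ε.
Take K = 1/ε. If x > K then |(-x - 3)/(2x + 10) + 1/2| < 1/x < ε.

K = 1/ε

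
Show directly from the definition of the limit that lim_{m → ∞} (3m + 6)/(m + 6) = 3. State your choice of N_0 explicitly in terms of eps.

Fix eps > 0. For m ≥ 1, |(3m + 6)/(m + 6) − 3| = |-12|/((m + 6)) = 12/((m + 6)).
Since m + 6 ≥ m for m ≥ 1, this is ≤ 12/(m) = 12/m.
So |(3m + 6)/(m + 6) − 3| < eps whenever m > 12/eps.
Take N_0 = 12/eps. If m > N_0 then |(3m + 6)/(m + 6) − 3| ≤ 12/m < eps.

N_0 = 12/eps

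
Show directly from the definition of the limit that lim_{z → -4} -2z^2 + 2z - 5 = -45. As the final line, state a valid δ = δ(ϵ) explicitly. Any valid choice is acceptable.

Suppose ϵ > 0. We want δ > 0 such that 0 < |z + 4| < δ implies |(-2z^2 + 2z - 5) + 45| < ϵ.
(-2z^2 + 2z - 5) + 45 = -2z^2 + 2z + 40 = (z + 4)(-2z + 10).
So |(-2z^2 + 2z - 5) + 45| = |z + 4|·|-2z + 10|.
Require δ ≤ 2. Then |z + 4| < 2 gives |z| < 6, and by the triangle inequality |-2z + 10| ≤ 2·6 + 10 = 22.
Hence |(-2z^2 + 2z - 5) + 45| ≤ 22|z + 4| < ϵ provided |z + 4| < ϵ/22.
Choosing δ = min(2, ϵ/22) ensures both conditions, hence |(-2z^2 + 2z - 5) + 45| < ϵ.

δ = min(2, ϵ/22)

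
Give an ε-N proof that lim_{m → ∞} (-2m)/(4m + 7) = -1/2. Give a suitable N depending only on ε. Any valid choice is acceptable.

N = (7/8)/ε

Let ε > 0. For m ≥ 1, |(-2m)/(4m + 7) + 1/2| = |14|/(4(4m + 7)) = 14/(4(4m + 7)).
Since 4m + 7 ≥ 4m for m ≥ 1, this is ≤ 14/(4·4m) = (7/8)/m.
So |(-2m)/(4m + 7) + 1/2| < ε whenever m > (7/8)/ε.
Take N = (7/8)/ε. If m > N then |(-2m)/(4m + 7) + 1/2| ≤ (7/8)/m < ε.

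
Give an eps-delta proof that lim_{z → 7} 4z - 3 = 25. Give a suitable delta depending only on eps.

delta = eps/4

Let eps > 0. We need delta > 0 so that 0 < |z − 7| < delta implies |(4z - 3) − 25| < eps.
Since (4z - 3) − 25 = 4(z − 7), we have |(4z - 3) − 25| = 4|z − 7|.
Thus it suffices that |z − 7| < eps/4.
Choosing delta = eps/4 gives |(4z - 3) − 25| = 4|z − 7| < eps whenever |z − 7| < delta.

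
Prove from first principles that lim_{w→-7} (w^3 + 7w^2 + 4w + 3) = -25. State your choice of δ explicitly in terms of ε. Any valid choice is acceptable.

δ = min(1, ε/68)

Fix ε > 0. We want δ > 0 such that 0 < |w + 7| < δ implies |(w^3 + 7w^2 + 4w + 3) + 25| < ε.
(w^3 + 7w^2 + 4w + 3) + 25 = w^3 + 7w^2 + 4w + 28 = (w + 7)(w^2 + 4).
So |(w^3 + 7w^2 + 4w + 3) + 25| = |w + 7|·|w^2 + 4|.
Assume first that |w + 7| < 1, so |w| < 8. Then |w^2 + 4| ≤ 8^2 + 4 = 68.
Hence |(w^3 + 7w^2 + 4w + 3) + 25| ≤ 68|w + 7| < ε provided |w + 7| < ε/68.
Choosing δ = min(1, ε/68) ensures both conditions, hence |(w^3 + 7w^2 + 4w + 3) + 25| < ε.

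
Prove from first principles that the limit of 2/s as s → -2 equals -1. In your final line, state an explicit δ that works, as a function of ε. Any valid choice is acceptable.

Let ε > 0 be given. We seek δ > 0 such that 0 < |s + 2| < δ implies |2/s + 1| < ε.
|2/s + 1| = 2·|-2 − s|/(2·|s|) = 2|s + 2|/(2|s|).
Restrict δ ≤ 1. Then |s + 2| < 1 gives |s| > 1, so 2|s| > 2.
Then |2/s + 1| < 2|s + 2|/2, which is < ε when |s + 2| < ε.
Take δ = min(1, ε). Then 0 < |s + 2| < δ gives both |s + 2| < 1 and |s + 2| < ε, so |2/s + 1| < ε.

δ = min(1, ε)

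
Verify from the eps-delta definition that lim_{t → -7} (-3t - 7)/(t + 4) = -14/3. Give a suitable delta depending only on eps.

Let eps > 0. We want delta > 0 with 0 < |t + 7| < delta ⇒ |(-3t - 7)/(t + 4) + 14/3| < eps.
Combining over a common denominator, (-3t - 7)/(t + 4) + 14/3 = [(-3t - 7)·(-3) − 14·(t + 4)] / [(-3)·(t + 4)] = -5(t + 7) / ((-3)(t + 4)).
So |(-3t - 7)/(t + 4) + 14/3| = 5|t + 7| / (3·|t + 4|).
Require delta ≤ 3/2, so |t + 4| ≥ |-3| − |t + 7| > 3 − 3/2 = 3/2.
Hence |(-3t - 7)/(t + 4) + 14/3| < 5|t + 7|/(3·(3/2)) = (10/9)|t + 7|, which is < eps once |t + 7| < (9/10)eps.
Take delta = min(3/2, (9/10)eps). Then 0 < |t + 7| < delta forces both bounds, so |(-3t - 7)/(t + 4) + 14/3| < eps.

delta = min(3/2, (9/10)eps)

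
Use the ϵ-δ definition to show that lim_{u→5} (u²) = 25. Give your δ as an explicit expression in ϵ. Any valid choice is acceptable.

δ = min(1, ϵ/11)

Let ϵ > 0 be given. We seek δ > 0 with 0 < |u − 5| < δ ⇒ |u² − 25| < ϵ.
Factor: u² − 25 = (u − 5)(u + 5), so |u² − 25| = |u − 5|·|u + 5|.
Impose δ ≤ 1 so that |u| < 6; then |u + 5| ≤ 11.
Hence |u² − 25| ≤ 11|u − 5|, which is < ϵ once |u − 5| < ϵ/11.
Take δ = min(1, ϵ/11). If 0 < |u − 5| < δ then both bounds hold and |u² − 25| ≤ 11|u − 5| < 11·(ϵ/11) = ϵ.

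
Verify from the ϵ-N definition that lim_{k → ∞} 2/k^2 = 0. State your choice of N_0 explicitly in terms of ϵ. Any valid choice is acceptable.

Fix ϵ > 0. For k ≥ 1, |2/k^2 − 0| = 2/k^2.
2/k^2 < ϵ ⇔ k^2 > 2/ϵ ⇔ k > (2/ϵ)^{1/2}.
Take N_0 = (2/ϵ)^{1/2}. Then k > N_0 implies 2/k^2 < ϵ.

N_0 = (2/ϵ)^{1/2}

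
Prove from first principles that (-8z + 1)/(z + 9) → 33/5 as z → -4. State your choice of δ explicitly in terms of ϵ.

δ = min(5/2, (25/146)ϵ)

Let ϵ > 0. We want δ > 0 with 0 < |z + 4| < δ ⇒ |(-8z + 1)/(z + 9) − (33/5)| < ϵ.
Combining over a common denominator, (-8z + 1)/(z + 9) − (33/5) = [(-8z + 1)·5 − 33·(z + 9)] / [5·(z + 9)] = -73(z + 4) / (5(z + 9)).
So |(-8z + 1)/(z + 9) − (33/5)| = 73|z + 4| / (5·|z + 9|).
Require δ ≤ 5/2, so |z + 9| ≥ |5| − |z + 4| > 5 − 5/2 = 5/2.
Hence |(-8z + 1)/(z + 9) − (33/5)| < 73|z + 4|/(5·(5/2)) = (146/25)|z + 4|, which is < ϵ once |z + 4| < (25/146)ϵ.
Take δ = min(5/2, (25/146)ϵ). Then 0 < |z + 4| < δ forces both bounds, so |(-8z + 1)/(z + 9) − (33/5)| < ϵ.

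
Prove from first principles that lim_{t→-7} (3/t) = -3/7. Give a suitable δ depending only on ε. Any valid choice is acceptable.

δ = min(7/2, (49/6)ε)

Let ε > 0. We seek δ > 0 such that 0 < |t + 7| < δ implies |3/t + 3/7| < ε.
|3/t + 3/7| = 3·|-7 − t|/(7·|t|) = 3|t + 7|/(7|t|).
Require δ ≤ 7/2 so that |t| > 7 − 7/2 = 7/2, hence 7|t| > 49/2.
Then |3/t + 3/7| < 3|t + 7|/(49/2), which is < ε when |t + 7| < (49/6)ε.
Take δ = min(7/2, (49/6)ε). Then 0 < |t + 7| < δ gives both |t + 7| < 7/2 and |t + 7| < (49/6)ε, so |3/t + 3/7| < ε.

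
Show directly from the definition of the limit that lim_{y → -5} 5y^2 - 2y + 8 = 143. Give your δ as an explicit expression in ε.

δ = min(1, ε/57)

Fix ε > 0. We want δ > 0 such that 0 < |y + 5| < δ implies |(5y^2 - 2y + 8) − 143| < ε.
(5y^2 - 2y + 8) − 143 = 5y^2 - 2y - 135 = (y + 5)(5y - 27).
So |(5y^2 - 2y + 8) − 143| = |y + 5|·|5y - 27|.
Assume first that |y + 5| < 1, so |y| < 6. Then |5y - 27| ≤ 5·6 + 27 = 57.
Hence |(5y^2 - 2y + 8) − 143| ≤ 57|y + 5| < ε provided |y + 5| < ε/57.
Take δ = min(1, ε/57). Then 0 < |y + 5| < δ gives both |y + 5| < 1 and |y + 5| < ε/57, so |(5y^2 - 2y + 8) − 143| < ε.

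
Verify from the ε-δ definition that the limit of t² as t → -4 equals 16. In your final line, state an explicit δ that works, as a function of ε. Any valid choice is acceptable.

Let ε > 0. We seek δ > 0 with 0 < |t + 4| < δ ⇒ |t² − 16| < ε.
Factor: t² − 16 = (t + 4)(t - 4), so |t² − 16| = |t + 4|·|t - 4|.
Impose δ ≤ 2 so that |t| < 6; then |t - 4| ≤ 10.
Hence |t² − 16| ≤ 10|t + 4|, which is < ε once |t + 4| < ε/10.
Take δ = min(2, ε/10). If 0 < |t + 4| < δ then both bounds hold and |t² − 16| ≤ 10|t + 4| < 10·(ε/10) = ε.

δ = min(2, ε/10)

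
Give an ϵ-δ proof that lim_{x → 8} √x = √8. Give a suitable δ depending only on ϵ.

Fix ϵ > 0. We want δ > 0 such that 0 < |x − 8| < δ implies |√x − √8| < ϵ.
Multiplying by the conjugate, |√x − √8| = |x − 8|/(√x + √8).
Restrict δ ≤ 8 so that |x − 8| < 8 forces x > 0, and then √x + √8 > √8.
Hence |√x − √8| < |x − 8|/√8, which is < ϵ once |x − 8| < √8·ϵ.
Take δ = min(8, √8·ϵ). If 0 < |x − 8| < δ then x > 0 and |√x − √8| < |x − 8|/√8 < ϵ.

δ = min(8, √8·ϵ)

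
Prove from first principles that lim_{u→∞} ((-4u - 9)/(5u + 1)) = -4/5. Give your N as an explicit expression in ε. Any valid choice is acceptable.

N = (41/25)/ε

Suppose ε > 0. We seek N > 0 such that u > N implies |(-4u - 9)/(5u + 1) + 4/5| < ε.
(-4u - 9)/(5u + 1) + 4/5 = (5(-4u - 9) − (-4)(5u + 1)) / (5(5u + 1)) = -41/(5(5u + 1)).
For u > 0 we have 5u + 1 > 5u, so |(-4u - 9)/(5u + 1) + 4/5| = 41/(5(5u + 1)) < 41/(5·5u) = (41/25)/u.
Thus |(-4u - 9)/(5u + 1) + 4/5| < ε whenever u > (41/25)/ε.
Take N = (41/25)/ε. If u > N then |(-4u - 9)/(5u + 1) + 4/5| < (41/25)/u < ε.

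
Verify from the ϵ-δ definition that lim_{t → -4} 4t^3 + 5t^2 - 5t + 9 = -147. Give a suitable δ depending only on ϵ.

Suppose ϵ > 0. We want δ > 0 such that 0 < |t + 4| < δ implies |(4t^3 + 5t^2 - 5t + 9) + 147| < ϵ.
(4t^3 + 5t^2 - 5t + 9) + 147 = 4t^3 + 5t^2 - 5t + 156 = (t + 4)(4t^2 - 11t + 39).
So |(4t^3 + 5t^2 - 5t + 9) + 147| = |t + 4|·|4t^2 - 11t + 39|.
Require δ ≤ 1. Then |t + 4| < 1 gives |t| < 5, and by the triangle inequality |4t^2 - 11t + 39| ≤ 4·5^2 + 11·5 + 39 = 194.
Hence |(4t^3 + 5t^2 - 5t + 9) + 147| ≤ 194|t + 4| < ϵ provided |t + 4| < ϵ/194.
Choosing δ = min(1, ϵ/194) ensures both conditions, hence |(4t^3 + 5t^2 - 5t + 9) + 147| < ϵ.

δ = min(1, ϵ/194)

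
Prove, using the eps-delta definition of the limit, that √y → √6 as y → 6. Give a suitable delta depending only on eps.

Fix eps > 0. We want delta > 0 such that 0 < |y − 6| < delta implies |√y − √6| < eps.
Multiplying by the conjugate, |√y − √6| = |y − 6|/(√y + √6).
Restrict delta ≤ 6 so that |y − 6| < 6 forces y > 0, and then √y + √6 > √6.
Hence |√y − √6| < |y − 6|/√6, which is < eps once |y − 6| < √6·eps.
Take delta = min(6, √6·eps). If 0 < |y − 6| < delta then y > 0 and |√y − √6| < |y − 6|/√6 < eps.

delta = min(6, √6·eps)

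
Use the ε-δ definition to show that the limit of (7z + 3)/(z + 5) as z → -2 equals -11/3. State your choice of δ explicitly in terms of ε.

δ = min(3/2, (9/64)ε)

Let ε > 0. We want δ > 0 with 0 < |z + 2| < δ ⇒ |(7z + 3)/(z + 5) + 11/3| < ε.
Combining over a common denominator, (7z + 3)/(z + 5) + 11/3 = [(7z + 3)·3 − (-11)·(z + 5)] / [3·(z + 5)] = 32(z + 2) / (3(z + 5)).
So |(7z + 3)/(z + 5) + 11/3| = 32|z + 2| / (3·|z + 5|).
Restrict δ ≤ 3/2. Then |z + 2| < 3/2 gives |z + 5| = |(z + 2) + 3| ≥ 3 − 3/2 = 3/2.
Hence |(7z + 3)/(z + 5) + 11/3| < 32|z + 2|/(3·(3/2)) = (64/9)|z + 2|, which is < ε once |z + 2| < (9/64)ε.
Take δ = min(3/2, (9/64)ε). Then 0 < |z + 2| < δ forces both bounds, so |(7z + 3)/(z + 5) + 11/3| < ε.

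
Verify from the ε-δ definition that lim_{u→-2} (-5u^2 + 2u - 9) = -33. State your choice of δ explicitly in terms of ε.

δ = min(1, ε/27)

Let ε > 0 be given. We want δ > 0 such that 0 < |u + 2| < δ implies |(-5u^2 + 2u - 9) + 33| < ε.
(-5u^2 + 2u - 9) + 33 = -5u^2 + 2u + 24 = (u + 2)(-5u + 12).
So |(-5u^2 + 2u - 9) + 33| = |u + 2|·|-5u + 12|.
Require δ ≤ 1. Then |u + 2| < 1 gives |u| < 3, and by the triangle inequality |-5u + 12| ≤ 5·3 + 12 = 27.
Hence |(-5u^2 + 2u - 9) + 33| ≤ 27|u + 2| < ε provided |u + 2| < ε/27.
Take δ = min(1, ε/27). Then 0 < |u + 2| < δ gives both |u + 2| < 1 and |u + 2| < ε/27, so |(-5u^2 + 2u - 9) + 33| < ε.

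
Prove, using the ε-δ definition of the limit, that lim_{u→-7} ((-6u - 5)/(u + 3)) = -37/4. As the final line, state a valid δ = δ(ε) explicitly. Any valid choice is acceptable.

Suppose ε > 0. We want δ > 0 with 0 < |u + 7| < δ ⇒ |(-6u - 5)/(u + 3) + 37/4| < ε.
Combining over a common denominator, (-6u - 5)/(u + 3) + 37/4 = [(-6u - 5)·(-4) − 37·(u + 3)] / [(-4)·(u + 3)] = -13(u + 7) / ((-4)(u + 3)).
So |(-6u - 5)/(u + 3) + 37/4| = 13|u + 7| / (4·|u + 3|).
Restrict δ ≤ 2. Then |u + 7| < 2 gives |u + 3| = |(u + 7) + (-4)| ≥ 4 − 2 = 2.
Hence |(-6u - 5)/(u + 3) + 37/4| < 13|u + 7|/(4·2) = (13/8)|u + 7|, which is < ε once |u + 7| < (8/13)ε.
Take δ = min(2, (8/13)ε). Then 0 < |u + 7| < δ forces both bounds, so |(-6u - 5)/(u + 3) + 37/4| < ε.

δ = min(2, (8/13)ε)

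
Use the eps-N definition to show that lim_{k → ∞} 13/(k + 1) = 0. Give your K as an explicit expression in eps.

Fix eps > 0. For k ≥ 1, |13/(k + 1) − 0| = 13/(k + 1) ≤ 13/k.
We need 13/k < eps, i.e. k > 13/eps.
Take K = 13/eps. If k > K then |13/(k + 1)| ≤ 13/k < eps.

K = 13/eps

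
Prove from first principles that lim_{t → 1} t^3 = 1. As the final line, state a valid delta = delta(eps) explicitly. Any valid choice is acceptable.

delta = min(2, eps/13)

Let eps > 0 be given. We seek delta > 0 with 0 < |t − 1| < delta ⇒ |t^3 − 1| < eps.
Factor: t^3 − 1 = (t − 1)(t^2 + t + 1), so |t^3 − 1| = |t − 1|·|t^2 + t + 1|.
Restrict delta ≤ 2. Then |t − 1| < 2 gives |t| < 3, so by the triangle inequality |t^2 + t + 1| ≤ 3^2 + 3 + 1 = 13.
Hence |t^3 − 1| ≤ 13|t − 1|, which is < eps once |t − 1| < eps/13.
Take delta = min(2, eps/13). If 0 < |t − 1| < delta then both bounds hold and |t^3 − 1| ≤ 13|t − 1| < 13·(eps/13) = eps.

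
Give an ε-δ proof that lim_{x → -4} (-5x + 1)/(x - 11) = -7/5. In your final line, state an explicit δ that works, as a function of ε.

Suppose ε > 0. We want δ > 0 with 0 < |x + 4| < δ ⇒ |(-5x + 1)/(x - 11) + 7/5| < ε.
Combining over a common denominator, (-5x + 1)/(x - 11) + 7/5 = [(-5x + 1)·(-15) − 21·(x - 11)] / [(-15)·(x - 11)] = 54(x + 4) / ((-15)(x - 11)).
So |(-5x + 1)/(x - 11) + 7/5| = 54|x + 4| / (15·|x − 11|).
Restrict δ ≤ 15/2. Then |x + 4| < 15/2 gives |x − 11| = |(x + 4) + (-15)| ≥ 15 − 15/2 = 15/2.
Hence |(-5x + 1)/(x - 11) + 7/5| < 54|x + 4|/(15·(15/2)) = (12/25)|x + 4|, which is < ε once |x + 4| < (25/12)ε.
Take δ = min(15/2, (25/12)ε). Then 0 < |x + 4| < δ forces both bounds, so |(-5x + 1)/(x - 11) + 7/5| < ε.

δ = min(15/2, (25/12)ε)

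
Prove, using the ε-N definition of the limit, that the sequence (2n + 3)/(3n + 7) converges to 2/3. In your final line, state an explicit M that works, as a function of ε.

M = (5/9)/ε

Suppose ε > 0. For n ≥ 1, |(2n + 3)/(3n + 7) − (2/3)| = |-5|/(3(3n + 7)) = 5/(3(3n + 7)).
Since 3n + 7 ≥ 3n for n ≥ 1, this is ≤ 5/(3·3n) = (5/9)/n.
So |(2n + 3)/(3n + 7) − (2/3)| < ε whenever n > (5/9)/ε.
Take M = (5/9)/ε. If n > M then |(2n + 3)/(3n + 7) − (2/3)| ≤ (5/9)/n < ε.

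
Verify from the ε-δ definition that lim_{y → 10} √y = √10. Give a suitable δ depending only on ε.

δ = min(10, √10·ε)

Let ε > 0 be given. We want δ > 0 such that 0 < |y − 10| < δ implies |√y − √10| < ε.
Rationalise: √y − √10 = (y − 10)/(√y + √10), so |√y − √10| = |y − 10|/(√y + √10).
Restrict δ ≤ 10 so that |y − 10| < 10 forces y > 0, and then √y + √10 > √10.
Hence |√y − √10| < |y − 10|/√10, which is < ε once |y − 10| < √10·ε.
Take δ = min(10, √10·ε). If 0 < |y − 10| < δ then y > 0 and |√y − √10| < |y − 10|/√10 < ε.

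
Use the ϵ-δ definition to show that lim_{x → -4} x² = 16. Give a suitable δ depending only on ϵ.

Let ϵ > 0. We seek δ > 0 with 0 < |x + 4| < δ ⇒ |x² − 16| < ϵ.
Factor: x² − 16 = (x + 4)(x - 4), so |x² − 16| = |x + 4|·|x - 4|.
Restrict δ ≤ 2. Then |x + 4| < 2 gives |x| < 6, so by the triangle inequality |x - 4| ≤ 6 + 4 = 10.
Hence |x² − 16| ≤ 10|x + 4|, which is < ϵ once |x + 4| < ϵ/10.
Take δ = min(2, ϵ/10). If 0 < |x + 4| < δ then both bounds hold and |x² − 16| ≤ 10|x + 4| < 10·(ϵ/10) = ϵ.

δ = min(2, ϵ/10)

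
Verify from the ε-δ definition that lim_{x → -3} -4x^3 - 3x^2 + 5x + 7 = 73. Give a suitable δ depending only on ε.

δ = min(1, ε/122)

Let ε > 0. We want δ > 0 such that 0 < |x + 3| < δ implies |(-4x^3 - 3x^2 + 5x + 7) − 73| < ε.
(-4x^3 - 3x^2 + 5x + 7) − 73 = -4x^3 - 3x^2 + 5x - 66 = (x + 3)(-4x^2 + 9x - 22).
So |(-4x^3 - 3x^2 + 5x + 7) − 73| = |x + 3|·|-4x^2 + 9x - 22|.
Require δ ≤ 1. Then |x + 3| < 1 gives |x| < 4, and by the triangle inequality |-4x^2 + 9x - 22| ≤ 4·4^2 + 9·4 + 22 = 122.
Hence |(-4x^3 - 3x^2 + 5x + 7) − 73| ≤ 122|x + 3| < ε provided |x + 3| < ε/122.
Take δ = min(1, ε/122). Then 0 < |x + 3| < δ gives both |x + 3| < 1 and |x + 3| < ε/122, so |(-4x^3 - 3x^2 + 5x + 7) − 73| < ε.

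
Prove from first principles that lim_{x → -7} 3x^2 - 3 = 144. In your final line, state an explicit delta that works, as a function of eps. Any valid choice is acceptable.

Let eps > 0 be given. We want delta > 0 such that 0 < |x + 7| < delta implies |(3x^2 - 3) − 144| < eps.
(3x^2 - 3) − 144 = 3x^2 - 147 = (x + 7)(3x - 21).
So |(3x^2 - 3) − 144| = |x + 7|·|3x - 21|.
Require delta ≤ 2. Then |x + 7| < 2 gives |x| < 9, and by the triangle inequality |3x - 21| ≤ 3·9 + 21 = 48.
Hence |(3x^2 - 3) − 144| ≤ 48|x + 7| < eps provided |x + 7| < eps/48.
Choosing delta = min(2, eps/48) ensures both conditions, hence |(3x^2 - 3) − 144| < eps.

delta = min(2, eps/48)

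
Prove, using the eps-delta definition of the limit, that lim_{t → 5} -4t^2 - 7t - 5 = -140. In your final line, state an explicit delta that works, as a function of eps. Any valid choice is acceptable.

delta = min(1, eps/51)

Fix eps > 0. We want delta > 0 such that 0 < |t − 5| < delta implies |(-4t^2 - 7t - 5) + 140| < eps.
(-4t^2 - 7t - 5) + 140 = -4t^2 - 7t + 135 = (t − 5)(-4t - 27).
So |(-4t^2 - 7t - 5) + 140| = |t − 5|·|-4t - 27|.
Require delta ≤ 1. Then |t − 5| < 1 gives |t| < 6, and by the triangle inequality |-4t - 27| ≤ 4·6 + 27 = 51.
Hence |(-4t^2 - 7t - 5) + 140| ≤ 51|t − 5| < eps provided |t − 5| < eps/51.
Take delta = min(1, eps/51). Then 0 < |t − 5| < delta gives both |t − 5| < 1 and |t − 5| < eps/51, so |(-4t^2 - 7t - 5) + 140| < eps.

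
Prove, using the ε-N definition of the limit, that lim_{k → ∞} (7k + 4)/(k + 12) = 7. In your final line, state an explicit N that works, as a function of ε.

Suppose ε > 0. For k ≥ 1, |(7k + 4)/(k + 12) − 7| = |-80|/((k + 12)) = 80/((k + 12)).
Since k + 12 ≥ k for k ≥ 1, this is ≤ 80/(k) = 80/k.
So |(7k + 4)/(k + 12) − 7| < ε whenever k > 80/ε.
Take N = 80/ε. If k > N then |(7k + 4)/(k + 12) − 7| ≤ 80/k < ε.

N = 80/ε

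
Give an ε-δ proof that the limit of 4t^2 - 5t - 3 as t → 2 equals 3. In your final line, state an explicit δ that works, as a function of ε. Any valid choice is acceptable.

δ = min(1, ε/15)

Let ε > 0. We want δ > 0 such that 0 < |t − 2| < δ implies |(4t^2 - 5t - 3) − 3| < ε.
(4t^2 - 5t - 3) − 3 = 4t^2 - 5t - 6 = (t − 2)(4t + 3).
So |(4t^2 - 5t - 3) − 3| = |t − 2|·|4t + 3|.
Require δ ≤ 1. Then |t − 2| < 1 gives |t| < 3, and by the triangle inequality |4t + 3| ≤ 4·3 + 3 = 15.
Hence |(4t^2 - 5t - 3) − 3| ≤ 15|t − 2| < ε provided |t − 2| < ε/15.
Choosing δ = min(1, ε/15) ensures both conditions, hence |(4t^2 - 5t - 3) − 3| < ε.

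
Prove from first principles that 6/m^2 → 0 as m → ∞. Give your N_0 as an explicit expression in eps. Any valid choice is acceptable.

N_0 = (6/eps)^{1/2}

Fix eps > 0. For m ≥ 1, |6/m^2 − 0| = 6/m^2.
6/m^2 < eps ⇔ m^2 > 6/eps ⇔ m > (6/eps)^{1/2}.
Take N_0 = (6/eps)^{1/2}. Then m > N_0 implies 6/m^2 < eps.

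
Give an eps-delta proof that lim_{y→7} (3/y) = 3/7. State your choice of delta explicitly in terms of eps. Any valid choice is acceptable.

Let eps > 0. We seek delta > 0 such that 0 < |y − 7| < delta implies |3/y − (3/7)| < eps.
|3/y − (3/7)| = 3·|7 − y|/(7·|y|) = 3|y − 7|/(7|y|).
Restrict delta ≤ 7/2. Then |y − 7| < 7/2 gives |y| > 7/2, so 7|y| > 49/2.
Then |3/y − (3/7)| < 3|y − 7|/(49/2), which is < eps when |y − 7| < (49/6)eps.
Take delta = min(7/2, (49/6)eps). Then 0 < |y − 7| < delta gives both |y − 7| < 7/2 and |y − 7| < (49/6)eps, so |3/y − (3/7)| < eps.

delta = min(7/2, (49/6)eps)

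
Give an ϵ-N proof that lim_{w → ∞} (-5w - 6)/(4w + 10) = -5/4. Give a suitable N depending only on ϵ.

N = (13/8)/ϵ

Fix ϵ > 0. We seek N > 0 such that w > N implies |(-5w - 6)/(4w + 10) + 5/4| < ϵ.
(-5w - 6)/(4w + 10) + 5/4 = (4(-5w - 6) − (-5)(4w + 10)) / (4(4w + 10)) = 26/(4(4w + 10)).
For w > 0 we have 4w + 10 > 4w, so |(-5w - 6)/(4w + 10) + 5/4| = 26/(4(4w + 10)) < 26/(4·4w) = (13/8)/w.
Thus |(-5w - 6)/(4w + 10) + 5/4| < ϵ whenever w > (13/8)/ϵ.
Take N = (13/8)/ϵ. If w > N then |(-5w - 6)/(4w + 10) + 5/4| < (13/8)/w < ϵ.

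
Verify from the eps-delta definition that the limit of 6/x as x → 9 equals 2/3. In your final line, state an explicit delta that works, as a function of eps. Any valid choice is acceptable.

Suppose eps > 0. We seek delta > 0 such that 0 < |x − 9| < delta implies |6/x − (2/3)| < eps.
|6/x − (2/3)| = 6·|9 − x|/(9·|x|) = 6|x − 9|/(9|x|).
Restrict delta ≤ 9/2. Then |x − 9| < 9/2 gives |x| > 9/2, so 9|x| > 81/2.
Then |6/x − (2/3)| < 6|x − 9|/(81/2), which is < eps when |x − 9| < (27/4)eps.
Take delta = min(9/2, (27/4)eps). Then 0 < |x − 9| < delta gives both |x − 9| < 9/2 and |x − 9| < (27/4)eps, so |6/x − (2/3)| < eps.

delta = min(9/2, (27/4)eps)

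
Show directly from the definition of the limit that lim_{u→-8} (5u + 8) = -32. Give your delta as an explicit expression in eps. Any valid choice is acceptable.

Let eps > 0. We need delta > 0 so that 0 < |u + 8| < delta implies |(5u + 8) + 32| < eps.
|(5u + 8) + 32| = |5u + 40| = 5|u + 8|.
Thus it suffices that |u + 8| < eps/5.
Choosing delta = eps/5 gives |(5u + 8) + 32| = 5|u + 8| < eps whenever |u + 8| < delta.

delta = eps/5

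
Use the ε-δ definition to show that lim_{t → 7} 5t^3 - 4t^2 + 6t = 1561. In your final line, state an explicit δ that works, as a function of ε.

Let ε > 0. We want δ > 0 such that 0 < |t − 7| < δ implies |(5t^3 - 4t^2 + 6t) − 1561| < ε.
(5t^3 - 4t^2 + 6t) − 1561 = 5t^3 - 4t^2 + 6t - 1561 = (t − 7)(5t^2 + 31t + 223).
So |(5t^3 - 4t^2 + 6t) − 1561| = |t − 7|·|5t^2 + 31t + 223|.
Assume first that |t − 7| < 1, so |t| < 8. Then |5t^2 + 31t + 223| ≤ 5·8^2 + 31·8 + 223 = 791.
Hence |(5t^3 - 4t^2 + 6t) − 1561| ≤ 791|t − 7| < ε provided |t − 7| < ε/791.
Choosing δ = min(1, ε/791) ensures both conditions, hence |(5t^3 - 4t^2 + 6t) − 1561| < ε.

δ = min(1, ε/791)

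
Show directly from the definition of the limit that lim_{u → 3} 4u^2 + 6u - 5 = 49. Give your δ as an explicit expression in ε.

Fix ε > 0. We want δ > 0 such that 0 < |u − 3| < δ implies |(4u^2 + 6u - 5) − 49| < ε.
(4u^2 + 6u - 5) − 49 = 4u^2 + 6u - 54 = (u − 3)(4u + 18).
So |(4u^2 + 6u - 5) − 49| = |u − 3|·|4u + 18|.
Require δ ≤ 1. Then |u − 3| < 1 gives |u| < 4, and by the triangle inequality |4u + 18| ≤ 4·4 + 18 = 34.
Hence |(4u^2 + 6u - 5) − 49| ≤ 34|u − 3| < ε provided |u − 3| < ε/34.
Take δ = min(1, ε/34). Then 0 < |u − 3| < δ gives both |u − 3| < 1 and |u − 3| < ε/34, so |(4u^2 + 6u - 5) − 49| < ε.

δ = min(1, ε/34)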